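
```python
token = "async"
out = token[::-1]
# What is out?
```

token has length 5. The slice token[::-1] selects indices [4, 3, 2, 1, 0] (4->'c', 3->'n', 2->'y', 1->'s', 0->'a'), giving 'cnysa'.

'cnysa'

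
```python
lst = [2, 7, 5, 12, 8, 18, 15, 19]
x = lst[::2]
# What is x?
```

lst has length 8. The slice lst[::2] selects indices [0, 2, 4, 6] (0->2, 2->5, 4->8, 6->15), giving [2, 5, 8, 15].

[2, 5, 8, 15]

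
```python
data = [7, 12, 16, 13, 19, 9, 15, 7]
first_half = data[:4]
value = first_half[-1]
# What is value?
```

data has length 8. The slice data[:4] selects indices [0, 1, 2, 3] (0->7, 1->12, 2->16, 3->13), giving [7, 12, 16, 13]. So first_half = [7, 12, 16, 13]. Then first_half[-1] = 13.

13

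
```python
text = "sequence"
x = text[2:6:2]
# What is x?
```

text has length 8. The slice text[2:6:2] selects indices [2, 4] (2->'q', 4->'e'), giving 'qe'.

'qe'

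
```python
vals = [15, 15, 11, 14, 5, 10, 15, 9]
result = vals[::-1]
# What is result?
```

vals has length 8. The slice vals[::-1] selects indices [7, 6, 5, 4, 3, 2, 1, 0] (7->9, 6->15, 5->10, 4->5, 3->14, 2->11, 1->15, 0->15), giving [9, 15, 10, 5, 14, 11, 15, 15].

[9, 15, 10, 5, 14, 11, 15, 15]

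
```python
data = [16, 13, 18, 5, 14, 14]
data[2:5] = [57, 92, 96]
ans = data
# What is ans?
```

data starts as [16, 13, 18, 5, 14, 14] (length 6). The slice data[2:5] covers indices [2, 3, 4] with values [18, 5, 14]. Replacing that slice with [57, 92, 96] (same length) produces [16, 13, 57, 92, 96, 14].

[16, 13, 57, 92, 96, 14]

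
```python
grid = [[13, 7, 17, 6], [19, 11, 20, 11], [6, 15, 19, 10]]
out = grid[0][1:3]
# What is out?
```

grid[0] = [13, 7, 17, 6]. grid[0] has length 4. The slice grid[0][1:3] selects indices [1, 2] (1->7, 2->17), giving [7, 17].

[7, 17]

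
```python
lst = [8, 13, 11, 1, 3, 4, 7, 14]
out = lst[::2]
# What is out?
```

lst has length 8. The slice lst[::2] selects indices [0, 2, 4, 6] (0->8, 2->11, 4->3, 6->7), giving [8, 11, 3, 7].

[8, 11, 3, 7]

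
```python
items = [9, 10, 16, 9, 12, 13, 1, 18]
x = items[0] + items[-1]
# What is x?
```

items has length 8. items[0] = 9.
items has length 8. Negative index -1 maps to positive index 8 + (-1) = 7. items[7] = 18.
Sum: 9 + 18 = 27.

27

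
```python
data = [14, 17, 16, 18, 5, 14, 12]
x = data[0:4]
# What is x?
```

data has length 7. The slice data[0:4] selects indices [0, 1, 2, 3] (0->14, 1->17, 2->16, 3->18), giving [14, 17, 16, 18].

[14, 17, 16, 18]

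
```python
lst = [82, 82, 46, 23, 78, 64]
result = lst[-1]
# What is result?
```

lst has length 6. Negative index -1 maps to positive index 6 + (-1) = 5. lst[5] = 64.

64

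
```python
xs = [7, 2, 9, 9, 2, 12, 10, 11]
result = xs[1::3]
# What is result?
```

xs has length 8. The slice xs[1::3] selects indices [1, 4, 7] (1->2, 4->2, 7->11), giving [2, 2, 11].

[2, 2, 11]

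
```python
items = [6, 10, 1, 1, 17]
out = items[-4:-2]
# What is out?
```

items has length 5. The slice items[-4:-2] selects indices [1, 2] (1->10, 2->1), giving [10, 1].

[10, 1]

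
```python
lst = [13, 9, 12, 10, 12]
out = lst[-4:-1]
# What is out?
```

lst has length 5. The slice lst[-4:-1] selects indices [1, 2, 3] (1->9, 2->12, 3->10), giving [9, 12, 10].

[9, 12, 10]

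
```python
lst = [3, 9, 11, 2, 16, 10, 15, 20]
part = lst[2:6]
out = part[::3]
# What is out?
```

lst has length 8. The slice lst[2:6] selects indices [2, 3, 4, 5] (2->11, 3->2, 4->16, 5->10), giving [11, 2, 16, 10]. So part = [11, 2, 16, 10]. part has length 4. The slice part[::3] selects indices [0, 3] (0->11, 3->10), giving [11, 10].

[11, 10]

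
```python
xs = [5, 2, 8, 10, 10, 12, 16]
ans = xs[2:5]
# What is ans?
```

xs has length 7. The slice xs[2:5] selects indices [2, 3, 4] (2->8, 3->10, 4->10), giving [8, 10, 10].

[8, 10, 10]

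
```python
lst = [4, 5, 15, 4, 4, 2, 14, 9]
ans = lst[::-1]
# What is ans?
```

lst has length 8. The slice lst[::-1] selects indices [7, 6, 5, 4, 3, 2, 1, 0] (7->9, 6->14, 5->2, 4->4, 3->4, 2->15, 1->5, 0->4), giving [9, 14, 2, 4, 4, 15, 5, 4].

[9, 14, 2, 4, 4, 15, 5, 4]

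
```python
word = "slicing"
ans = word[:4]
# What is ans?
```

word has length 7. The slice word[:4] selects indices [0, 1, 2, 3] (0->'s', 1->'l', 2->'i', 3->'c'), giving 'slic'.

'slic'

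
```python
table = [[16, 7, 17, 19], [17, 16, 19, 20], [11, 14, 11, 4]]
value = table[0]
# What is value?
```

table has 3 rows. Row 0 is [16, 7, 17, 19].

[16, 7, 17, 19]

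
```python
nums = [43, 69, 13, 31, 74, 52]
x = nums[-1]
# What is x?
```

nums has length 6. Negative index -1 maps to positive index 6 + (-1) = 5. nums[5] = 52.

52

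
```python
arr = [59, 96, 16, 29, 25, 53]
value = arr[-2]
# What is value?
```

arr has length 6. Negative index -2 maps to positive index 6 + (-2) = 4. arr[4] = 25.

25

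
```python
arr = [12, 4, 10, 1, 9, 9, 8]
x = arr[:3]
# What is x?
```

arr has length 7. The slice arr[:3] selects indices [0, 1, 2] (0->12, 1->4, 2->10), giving [12, 4, 10].

[12, 4, 10]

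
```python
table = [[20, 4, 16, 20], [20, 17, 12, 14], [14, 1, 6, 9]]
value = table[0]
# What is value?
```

table has 3 rows. Row 0 is [20, 4, 16, 20].

[20, 4, 16, 20]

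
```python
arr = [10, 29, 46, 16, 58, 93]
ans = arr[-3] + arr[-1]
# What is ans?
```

arr has length 6. Negative index -3 maps to positive index 6 + (-3) = 3. arr[3] = 16.
arr has length 6. Negative index -1 maps to positive index 6 + (-1) = 5. arr[5] = 93.
Sum: 16 + 93 = 109.

109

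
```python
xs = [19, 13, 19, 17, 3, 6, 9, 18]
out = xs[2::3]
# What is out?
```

xs has length 8. The slice xs[2::3] selects indices [2, 5] (2->19, 5->6), giving [19, 6].

[19, 6]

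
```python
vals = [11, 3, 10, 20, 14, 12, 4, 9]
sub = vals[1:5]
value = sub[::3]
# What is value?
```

vals has length 8. The slice vals[1:5] selects indices [1, 2, 3, 4] (1->3, 2->10, 3->20, 4->14), giving [3, 10, 20, 14]. So sub = [3, 10, 20, 14]. sub has length 4. The slice sub[::3] selects indices [0, 3] (0->3, 3->14), giving [3, 14].

[3, 14]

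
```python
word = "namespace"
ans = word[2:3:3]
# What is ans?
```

word has length 9. The slice word[2:3:3] selects indices [2] (2->'m'), giving 'm'.

'm'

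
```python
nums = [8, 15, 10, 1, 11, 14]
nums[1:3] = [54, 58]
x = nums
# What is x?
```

nums starts as [8, 15, 10, 1, 11, 14] (length 6). The slice nums[1:3] covers indices [1, 2] with values [15, 10]. Replacing that slice with [54, 58] (same length) produces [8, 54, 58, 1, 11, 14].

[8, 54, 58, 1, 11, 14]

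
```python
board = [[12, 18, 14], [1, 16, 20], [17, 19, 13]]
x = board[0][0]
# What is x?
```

board[0] = [12, 18, 14]. Taking column 0 of that row yields 12.

12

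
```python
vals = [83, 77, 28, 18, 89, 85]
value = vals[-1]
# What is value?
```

vals has length 6. Negative index -1 maps to positive index 6 + (-1) = 5. vals[5] = 85.

85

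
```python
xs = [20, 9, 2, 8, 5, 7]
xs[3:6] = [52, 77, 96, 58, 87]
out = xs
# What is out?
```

xs starts as [20, 9, 2, 8, 5, 7] (length 6). The slice xs[3:6] covers indices [3, 4, 5] with values [8, 5, 7]. Replacing that slice with [52, 77, 96, 58, 87] (different length) produces [20, 9, 2, 52, 77, 96, 58, 87].

[20, 9, 2, 52, 77, 96, 58, 87]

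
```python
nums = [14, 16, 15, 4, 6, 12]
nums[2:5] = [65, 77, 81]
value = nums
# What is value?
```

nums starts as [14, 16, 15, 4, 6, 12] (length 6). The slice nums[2:5] covers indices [2, 3, 4] with values [15, 4, 6]. Replacing that slice with [65, 77, 81] (same length) produces [14, 16, 65, 77, 81, 12].

[14, 16, 65, 77, 81, 12]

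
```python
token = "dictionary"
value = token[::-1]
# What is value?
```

token has length 10. The slice token[::-1] selects indices [9, 8, 7, 6, 5, 4, 3, 2, 1, 0] (9->'y', 8->'r', 7->'a', 6->'n', 5->'o', 4->'i', 3->'t', 2->'c', 1->'i', 0->'d'), giving 'yranoitcid'.

'yranoitcid'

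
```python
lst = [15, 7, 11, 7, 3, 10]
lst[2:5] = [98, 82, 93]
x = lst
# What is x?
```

lst starts as [15, 7, 11, 7, 3, 10] (length 6). The slice lst[2:5] covers indices [2, 3, 4] with values [11, 7, 3]. Replacing that slice with [98, 82, 93] (same length) produces [15, 7, 98, 82, 93, 10].

[15, 7, 98, 82, 93, 10]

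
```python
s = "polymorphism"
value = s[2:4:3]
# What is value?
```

s has length 12. The slice s[2:4:3] selects indices [2] (2->'l'), giving 'l'.

'l'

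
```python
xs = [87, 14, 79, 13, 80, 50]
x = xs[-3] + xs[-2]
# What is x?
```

xs has length 6. Negative index -3 maps to positive index 6 + (-3) = 3. xs[3] = 13.
xs has length 6. Negative index -2 maps to positive index 6 + (-2) = 4. xs[4] = 80.
Sum: 13 + 80 = 93.

93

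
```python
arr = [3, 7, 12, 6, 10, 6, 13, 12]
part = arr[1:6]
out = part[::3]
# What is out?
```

arr has length 8. The slice arr[1:6] selects indices [1, 2, 3, 4, 5] (1->7, 2->12, 3->6, 4->10, 5->6), giving [7, 12, 6, 10, 6]. So part = [7, 12, 6, 10, 6]. part has length 5. The slice part[::3] selects indices [0, 3] (0->7, 3->10), giving [7, 10].

[7, 10]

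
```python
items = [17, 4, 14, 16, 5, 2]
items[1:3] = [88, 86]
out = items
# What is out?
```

items starts as [17, 4, 14, 16, 5, 2] (length 6). The slice items[1:3] covers indices [1, 2] with values [4, 14]. Replacing that slice with [88, 86] (same length) produces [17, 88, 86, 16, 5, 2].

[17, 88, 86, 16, 5, 2]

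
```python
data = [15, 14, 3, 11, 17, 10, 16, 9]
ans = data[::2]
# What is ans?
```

data has length 8. The slice data[::2] selects indices [0, 2, 4, 6] (0->15, 2->3, 4->17, 6->16), giving [15, 3, 17, 16].

[15, 3, 17, 16]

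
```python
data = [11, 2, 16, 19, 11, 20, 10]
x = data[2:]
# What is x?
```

data has length 7. The slice data[2:] selects indices [2, 3, 4, 5, 6] (2->16, 3->19, 4->11, 5->20, 6->10), giving [16, 19, 11, 20, 10].

[16, 19, 11, 20, 10]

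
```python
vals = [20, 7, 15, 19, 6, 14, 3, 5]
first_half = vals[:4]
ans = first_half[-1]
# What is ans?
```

vals has length 8. The slice vals[:4] selects indices [0, 1, 2, 3] (0->20, 1->7, 2->15, 3->19), giving [20, 7, 15, 19]. So first_half = [20, 7, 15, 19]. Then first_half[-1] = 19.

19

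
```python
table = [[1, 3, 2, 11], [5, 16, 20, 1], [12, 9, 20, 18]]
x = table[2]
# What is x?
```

table has 3 rows. Row 2 is [12, 9, 20, 18].

[12, 9, 20, 18]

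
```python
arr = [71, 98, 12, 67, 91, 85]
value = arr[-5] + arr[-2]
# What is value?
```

arr has length 6. Negative index -5 maps to positive index 6 + (-5) = 1. arr[1] = 98.
arr has length 6. Negative index -2 maps to positive index 6 + (-2) = 4. arr[4] = 91.
Sum: 98 + 91 = 189.

189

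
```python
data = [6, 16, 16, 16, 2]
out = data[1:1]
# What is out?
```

data has length 5. The slice data[1:1] resolves to an empty index range, so the result is [].

[]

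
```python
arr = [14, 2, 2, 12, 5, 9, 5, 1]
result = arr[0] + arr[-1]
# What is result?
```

arr has length 8. arr[0] = 14.
arr has length 8. Negative index -1 maps to positive index 8 + (-1) = 7. arr[7] = 1.
Sum: 14 + 1 = 15.

15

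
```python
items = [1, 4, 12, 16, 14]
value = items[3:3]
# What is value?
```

items has length 5. The slice items[3:3] resolves to an empty index range, so the result is [].

[]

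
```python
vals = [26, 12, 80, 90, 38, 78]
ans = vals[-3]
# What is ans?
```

vals has length 6. Negative index -3 maps to positive index 6 + (-3) = 3. vals[3] = 90.

90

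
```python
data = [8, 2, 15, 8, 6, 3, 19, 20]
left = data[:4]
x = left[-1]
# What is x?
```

data has length 8. The slice data[:4] selects indices [0, 1, 2, 3] (0->8, 1->2, 2->15, 3->8), giving [8, 2, 15, 8]. So left = [8, 2, 15, 8]. Then left[-1] = 8.

8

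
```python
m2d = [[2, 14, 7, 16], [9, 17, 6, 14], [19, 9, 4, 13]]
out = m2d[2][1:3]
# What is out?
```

m2d[2] = [19, 9, 4, 13]. m2d[2] has length 4. The slice m2d[2][1:3] selects indices [1, 2] (1->9, 2->4), giving [9, 4].

[9, 4]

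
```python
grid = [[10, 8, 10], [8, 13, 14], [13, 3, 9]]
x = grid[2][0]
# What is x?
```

grid[2] = [13, 3, 9]. Taking column 0 of that row yields 13.

13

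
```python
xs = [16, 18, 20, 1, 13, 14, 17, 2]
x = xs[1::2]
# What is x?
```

xs has length 8. The slice xs[1::2] selects indices [1, 3, 5, 7] (1->18, 3->1, 5->14, 7->2), giving [18, 1, 14, 2].

[18, 1, 14, 2]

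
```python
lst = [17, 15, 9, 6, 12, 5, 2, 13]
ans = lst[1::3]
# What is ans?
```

lst has length 8. The slice lst[1::3] selects indices [1, 4, 7] (1->15, 4->12, 7->13), giving [15, 12, 13].

[15, 12, 13]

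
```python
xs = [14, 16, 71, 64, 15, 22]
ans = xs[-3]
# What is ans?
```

xs has length 6. Negative index -3 maps to positive index 6 + (-3) = 3. xs[3] = 64.

64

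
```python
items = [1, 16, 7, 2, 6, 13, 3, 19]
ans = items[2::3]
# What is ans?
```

items has length 8. The slice items[2::3] selects indices [2, 5] (2->7, 5->13), giving [7, 13].

[7, 13]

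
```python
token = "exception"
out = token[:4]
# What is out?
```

token has length 9. The slice token[:4] selects indices [0, 1, 2, 3] (0->'e', 1->'x', 2->'c', 3->'e'), giving 'exce'.

'exce'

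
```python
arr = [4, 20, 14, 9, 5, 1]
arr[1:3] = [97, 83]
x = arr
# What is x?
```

arr starts as [4, 20, 14, 9, 5, 1] (length 6). The slice arr[1:3] covers indices [1, 2] with values [20, 14]. Replacing that slice with [97, 83] (same length) produces [4, 97, 83, 9, 5, 1].

[4, 97, 83, 9, 5, 1]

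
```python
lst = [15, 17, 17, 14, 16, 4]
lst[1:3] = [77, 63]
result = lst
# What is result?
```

lst starts as [15, 17, 17, 14, 16, 4] (length 6). The slice lst[1:3] covers indices [1, 2] with values [17, 17]. Replacing that slice with [77, 63] (same length) produces [15, 77, 63, 14, 16, 4].

[15, 77, 63, 14, 16, 4]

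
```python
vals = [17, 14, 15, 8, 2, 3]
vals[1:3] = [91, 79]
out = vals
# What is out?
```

vals starts as [17, 14, 15, 8, 2, 3] (length 6). The slice vals[1:3] covers indices [1, 2] with values [14, 15]. Replacing that slice with [91, 79] (same length) produces [17, 91, 79, 8, 2, 3].

[17, 91, 79, 8, 2, 3]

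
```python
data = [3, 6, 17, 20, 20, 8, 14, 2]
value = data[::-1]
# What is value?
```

data has length 8. The slice data[::-1] selects indices [7, 6, 5, 4, 3, 2, 1, 0] (7->2, 6->14, 5->8, 4->20, 3->20, 2->17, 1->6, 0->3), giving [2, 14, 8, 20, 20, 17, 6, 3].

[2, 14, 8, 20, 20, 17, 6, 3]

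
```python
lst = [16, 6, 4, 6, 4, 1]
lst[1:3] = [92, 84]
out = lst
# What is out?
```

lst starts as [16, 6, 4, 6, 4, 1] (length 6). The slice lst[1:3] covers indices [1, 2] with values [6, 4]. Replacing that slice with [92, 84] (same length) produces [16, 92, 84, 6, 4, 1].

[16, 92, 84, 6, 4, 1]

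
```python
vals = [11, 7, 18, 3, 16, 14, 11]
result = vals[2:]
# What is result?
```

vals has length 7. The slice vals[2:] selects indices [2, 3, 4, 5, 6] (2->18, 3->3, 4->16, 5->14, 6->11), giving [18, 3, 16, 14, 11].

[18, 3, 16, 14, 11]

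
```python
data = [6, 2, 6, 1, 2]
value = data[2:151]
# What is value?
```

data has length 5. The slice data[2:151] selects indices [2, 3, 4] (2->6, 3->1, 4->2), giving [6, 1, 2].

[6, 1, 2]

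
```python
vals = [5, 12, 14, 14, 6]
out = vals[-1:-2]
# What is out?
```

vals has length 5. The slice vals[-1:-2] resolves to an empty index range, so the result is [].

[]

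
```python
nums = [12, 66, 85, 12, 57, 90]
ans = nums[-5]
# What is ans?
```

nums has length 6. Negative index -5 maps to positive index 6 + (-5) = 1. nums[1] = 66.

66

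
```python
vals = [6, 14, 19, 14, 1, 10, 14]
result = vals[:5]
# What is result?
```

vals has length 7. The slice vals[:5] selects indices [0, 1, 2, 3, 4] (0->6, 1->14, 2->19, 3->14, 4->1), giving [6, 14, 19, 14, 1].

[6, 14, 19, 14, 1]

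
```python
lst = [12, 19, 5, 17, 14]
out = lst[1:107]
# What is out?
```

lst has length 5. The slice lst[1:107] selects indices [1, 2, 3, 4] (1->19, 2->5, 3->17, 4->14), giving [19, 5, 17, 14].

[19, 5, 17, 14]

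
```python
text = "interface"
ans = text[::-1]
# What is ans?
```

text has length 9. The slice text[::-1] selects indices [8, 7, 6, 5, 4, 3, 2, 1, 0] (8->'e', 7->'c', 6->'a', 5->'f', 4->'r', 3->'e', 2->'t', 1->'n', 0->'i'), giving 'ecafretni'.

'ecafretni'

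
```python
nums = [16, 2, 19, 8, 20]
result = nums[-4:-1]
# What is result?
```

nums has length 5. The slice nums[-4:-1] selects indices [1, 2, 3] (1->2, 2->19, 3->8), giving [2, 19, 8].

[2, 19, 8]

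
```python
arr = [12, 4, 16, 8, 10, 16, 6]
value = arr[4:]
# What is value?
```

arr has length 7. The slice arr[4:] selects indices [4, 5, 6] (4->10, 5->16, 6->6), giving [10, 16, 6].

[10, 16, 6]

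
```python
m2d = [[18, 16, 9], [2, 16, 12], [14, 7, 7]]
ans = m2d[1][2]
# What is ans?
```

m2d[1] = [2, 16, 12]. Taking column 2 of that row yields 12.

12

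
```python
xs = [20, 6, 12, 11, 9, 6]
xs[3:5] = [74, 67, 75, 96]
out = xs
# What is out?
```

xs starts as [20, 6, 12, 11, 9, 6] (length 6). The slice xs[3:5] covers indices [3, 4] with values [11, 9]. Replacing that slice with [74, 67, 75, 96] (different length) produces [20, 6, 12, 74, 67, 75, 96, 6].

[20, 6, 12, 74, 67, 75, 96, 6]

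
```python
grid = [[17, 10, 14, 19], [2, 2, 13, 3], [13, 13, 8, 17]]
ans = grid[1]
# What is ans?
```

grid has 3 rows. Row 1 is [2, 2, 13, 3].

[2, 2, 13, 3]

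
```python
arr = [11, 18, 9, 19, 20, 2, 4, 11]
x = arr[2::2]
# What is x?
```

arr has length 8. The slice arr[2::2] selects indices [2, 4, 6] (2->9, 4->20, 6->4), giving [9, 20, 4].

[9, 20, 4]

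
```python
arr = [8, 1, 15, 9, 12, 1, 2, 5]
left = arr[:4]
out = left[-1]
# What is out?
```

arr has length 8. The slice arr[:4] selects indices [0, 1, 2, 3] (0->8, 1->1, 2->15, 3->9), giving [8, 1, 15, 9]. So left = [8, 1, 15, 9]. Then left[-1] = 9.

9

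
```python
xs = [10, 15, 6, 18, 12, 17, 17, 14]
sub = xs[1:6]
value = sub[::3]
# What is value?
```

xs has length 8. The slice xs[1:6] selects indices [1, 2, 3, 4, 5] (1->15, 2->6, 3->18, 4->12, 5->17), giving [15, 6, 18, 12, 17]. So sub = [15, 6, 18, 12, 17]. sub has length 5. The slice sub[::3] selects indices [0, 3] (0->15, 3->12), giving [15, 12].

[15, 12]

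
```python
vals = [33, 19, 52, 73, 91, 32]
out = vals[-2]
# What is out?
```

vals has length 6. Negative index -2 maps to positive index 6 + (-2) = 4. vals[4] = 91.

91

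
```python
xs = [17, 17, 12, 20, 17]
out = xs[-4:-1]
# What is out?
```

xs has length 5. The slice xs[-4:-1] selects indices [1, 2, 3] (1->17, 2->12, 3->20), giving [17, 12, 20].

[17, 12, 20]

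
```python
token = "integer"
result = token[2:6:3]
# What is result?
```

token has length 7. The slice token[2:6:3] selects indices [2, 5] (2->'t', 5->'e'), giving 'te'.

'te'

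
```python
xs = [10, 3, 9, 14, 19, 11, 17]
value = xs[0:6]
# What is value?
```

xs has length 7. The slice xs[0:6] selects indices [0, 1, 2, 3, 4, 5] (0->10, 1->3, 2->9, 3->14, 4->19, 5->11), giving [10, 3, 9, 14, 19, 11].

[10, 3, 9, 14, 19, 11]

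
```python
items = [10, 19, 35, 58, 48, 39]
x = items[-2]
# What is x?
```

items has length 6. Negative index -2 maps to positive index 6 + (-2) = 4. items[4] = 48.

48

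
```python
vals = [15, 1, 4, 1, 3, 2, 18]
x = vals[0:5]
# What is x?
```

vals has length 7. The slice vals[0:5] selects indices [0, 1, 2, 3, 4] (0->15, 1->1, 2->4, 3->1, 4->3), giving [15, 1, 4, 1, 3].

[15, 1, 4, 1, 3]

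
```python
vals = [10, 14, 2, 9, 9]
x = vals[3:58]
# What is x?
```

vals has length 5. The slice vals[3:58] selects indices [3, 4] (3->9, 4->9), giving [9, 9].

[9, 9]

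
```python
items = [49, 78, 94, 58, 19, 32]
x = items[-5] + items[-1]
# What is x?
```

items has length 6. Negative index -5 maps to positive index 6 + (-5) = 1. items[1] = 78.
items has length 6. Negative index -1 maps to positive index 6 + (-1) = 5. items[5] = 32.
Sum: 78 + 32 = 110.

110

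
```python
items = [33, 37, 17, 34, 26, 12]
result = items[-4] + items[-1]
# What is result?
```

items has length 6. Negative index -4 maps to positive index 6 + (-4) = 2. items[2] = 17.
items has length 6. Negative index -1 maps to positive index 6 + (-1) = 5. items[5] = 12.
Sum: 17 + 12 = 29.

29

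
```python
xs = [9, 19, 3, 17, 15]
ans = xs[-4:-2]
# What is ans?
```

xs has length 5. The slice xs[-4:-2] selects indices [1, 2] (1->19, 2->3), giving [19, 3].

[19, 3]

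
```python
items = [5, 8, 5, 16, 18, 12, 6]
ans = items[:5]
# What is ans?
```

items has length 7. The slice items[:5] selects indices [0, 1, 2, 3, 4] (0->5, 1->8, 2->5, 3->16, 4->18), giving [5, 8, 5, 16, 18].

[5, 8, 5, 16, 18]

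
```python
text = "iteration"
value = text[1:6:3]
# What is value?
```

text has length 9. The slice text[1:6:3] selects indices [1, 4] (1->'t', 4->'a'), giving 'ta'.

'ta'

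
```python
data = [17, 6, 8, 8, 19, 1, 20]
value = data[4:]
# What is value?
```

data has length 7. The slice data[4:] selects indices [4, 5, 6] (4->19, 5->1, 6->20), giving [19, 1, 20].

[19, 1, 20]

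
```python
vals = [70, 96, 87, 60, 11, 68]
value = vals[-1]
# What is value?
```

vals has length 6. Negative index -1 maps to positive index 6 + (-1) = 5. vals[5] = 68.

68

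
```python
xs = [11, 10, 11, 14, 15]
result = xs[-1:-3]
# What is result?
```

xs has length 5. The slice xs[-1:-3] resolves to an empty index range, so the result is [].

[]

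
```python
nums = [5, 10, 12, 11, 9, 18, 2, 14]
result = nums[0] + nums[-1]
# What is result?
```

nums has length 8. nums[0] = 5.
nums has length 8. Negative index -1 maps to positive index 8 + (-1) = 7. nums[7] = 14.
Sum: 5 + 14 = 19.

19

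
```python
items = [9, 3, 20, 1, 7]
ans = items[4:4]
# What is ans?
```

items has length 5. The slice items[4:4] resolves to an empty index range, so the result is [].

[]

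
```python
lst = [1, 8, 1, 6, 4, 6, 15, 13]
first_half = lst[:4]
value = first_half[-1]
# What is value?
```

lst has length 8. The slice lst[:4] selects indices [0, 1, 2, 3] (0->1, 1->8, 2->1, 3->6), giving [1, 8, 1, 6]. So first_half = [1, 8, 1, 6]. Then first_half[-1] = 6.

6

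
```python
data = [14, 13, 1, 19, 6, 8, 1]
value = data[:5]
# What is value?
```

data has length 7. The slice data[:5] selects indices [0, 1, 2, 3, 4] (0->14, 1->13, 2->1, 3->19, 4->6), giving [14, 13, 1, 19, 6].

[14, 13, 1, 19, 6]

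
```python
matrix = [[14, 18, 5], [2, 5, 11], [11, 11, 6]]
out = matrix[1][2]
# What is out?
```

matrix[1] = [2, 5, 11]. Taking column 2 of that row yields 11.

11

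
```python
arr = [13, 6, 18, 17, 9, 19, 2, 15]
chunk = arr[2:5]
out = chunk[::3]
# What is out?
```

arr has length 8. The slice arr[2:5] selects indices [2, 3, 4] (2->18, 3->17, 4->9), giving [18, 17, 9]. So chunk = [18, 17, 9]. chunk has length 3. The slice chunk[::3] selects indices [0] (0->18), giving [18].

[18]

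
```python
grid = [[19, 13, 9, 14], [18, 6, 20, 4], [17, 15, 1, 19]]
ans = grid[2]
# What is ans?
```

grid has 3 rows. Row 2 is [17, 15, 1, 19].

[17, 15, 1, 19]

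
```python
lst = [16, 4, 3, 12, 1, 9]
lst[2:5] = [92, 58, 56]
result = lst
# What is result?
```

lst starts as [16, 4, 3, 12, 1, 9] (length 6). The slice lst[2:5] covers indices [2, 3, 4] with values [3, 12, 1]. Replacing that slice with [92, 58, 56] (same length) produces [16, 4, 92, 58, 56, 9].

[16, 4, 92, 58, 56, 9]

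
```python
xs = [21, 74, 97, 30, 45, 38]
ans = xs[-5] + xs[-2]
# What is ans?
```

xs has length 6. Negative index -5 maps to positive index 6 + (-5) = 1. xs[1] = 74.
xs has length 6. Negative index -2 maps to positive index 6 + (-2) = 4. xs[4] = 45.
Sum: 74 + 45 = 119.

119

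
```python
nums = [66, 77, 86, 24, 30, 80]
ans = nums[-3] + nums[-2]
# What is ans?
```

nums has length 6. Negative index -3 maps to positive index 6 + (-3) = 3. nums[3] = 24.
nums has length 6. Negative index -2 maps to positive index 6 + (-2) = 4. nums[4] = 30.
Sum: 24 + 30 = 54.

54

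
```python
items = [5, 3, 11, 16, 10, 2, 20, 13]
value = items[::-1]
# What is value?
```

items has length 8. The slice items[::-1] selects indices [7, 6, 5, 4, 3, 2, 1, 0] (7->13, 6->20, 5->2, 4->10, 3->16, 2->11, 1->3, 0->5), giving [13, 20, 2, 10, 16, 11, 3, 5].

[13, 20, 2, 10, 16, 11, 3, 5]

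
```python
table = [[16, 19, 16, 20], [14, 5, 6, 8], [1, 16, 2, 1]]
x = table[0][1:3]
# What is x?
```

table[0] = [16, 19, 16, 20]. table[0] has length 4. The slice table[0][1:3] selects indices [1, 2] (1->19, 2->16), giving [19, 16].

[19, 16]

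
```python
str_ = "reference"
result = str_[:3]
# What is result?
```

str_ has length 9. The slice str_[:3] selects indices [0, 1, 2] (0->'r', 1->'e', 2->'f'), giving 'ref'.

'ref'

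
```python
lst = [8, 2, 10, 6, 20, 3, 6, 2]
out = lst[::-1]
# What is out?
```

lst has length 8. The slice lst[::-1] selects indices [7, 6, 5, 4, 3, 2, 1, 0] (7->2, 6->6, 5->3, 4->20, 3->6, 2->10, 1->2, 0->8), giving [2, 6, 3, 20, 6, 10, 2, 8].

[2, 6, 3, 20, 6, 10, 2, 8]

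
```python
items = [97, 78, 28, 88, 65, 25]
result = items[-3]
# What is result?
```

items has length 6. Negative index -3 maps to positive index 6 + (-3) = 3. items[3] = 88.

88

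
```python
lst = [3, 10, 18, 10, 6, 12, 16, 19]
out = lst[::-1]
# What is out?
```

lst has length 8. The slice lst[::-1] selects indices [7, 6, 5, 4, 3, 2, 1, 0] (7->19, 6->16, 5->12, 4->6, 3->10, 2->18, 1->10, 0->3), giving [19, 16, 12, 6, 10, 18, 10, 3].

[19, 16, 12, 6, 10, 18, 10, 3]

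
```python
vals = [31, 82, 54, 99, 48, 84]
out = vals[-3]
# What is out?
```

vals has length 6. Negative index -3 maps to positive index 6 + (-3) = 3. vals[3] = 99.

99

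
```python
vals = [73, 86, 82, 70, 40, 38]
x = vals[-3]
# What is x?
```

vals has length 6. Negative index -3 maps to positive index 6 + (-3) = 3. vals[3] = 70.

70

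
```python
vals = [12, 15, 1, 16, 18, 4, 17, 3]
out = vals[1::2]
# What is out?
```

vals has length 8. The slice vals[1::2] selects indices [1, 3, 5, 7] (1->15, 3->16, 5->4, 7->3), giving [15, 16, 4, 3].

[15, 16, 4, 3]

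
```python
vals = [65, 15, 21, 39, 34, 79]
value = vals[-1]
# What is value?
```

vals has length 6. Negative index -1 maps to positive index 6 + (-1) = 5. vals[5] = 79.

79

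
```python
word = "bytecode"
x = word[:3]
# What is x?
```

word has length 8. The slice word[:3] selects indices [0, 1, 2] (0->'b', 1->'y', 2->'t'), giving 'byt'.

'byt'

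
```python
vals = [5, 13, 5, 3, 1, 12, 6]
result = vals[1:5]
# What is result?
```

vals has length 7. The slice vals[1:5] selects indices [1, 2, 3, 4] (1->13, 2->5, 3->3, 4->1), giving [13, 5, 3, 1].

[13, 5, 3, 1]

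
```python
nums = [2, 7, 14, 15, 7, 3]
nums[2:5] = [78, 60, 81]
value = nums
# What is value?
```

nums starts as [2, 7, 14, 15, 7, 3] (length 6). The slice nums[2:5] covers indices [2, 3, 4] with values [14, 15, 7]. Replacing that slice with [78, 60, 81] (same length) produces [2, 7, 78, 60, 81, 3].

[2, 7, 78, 60, 81, 3]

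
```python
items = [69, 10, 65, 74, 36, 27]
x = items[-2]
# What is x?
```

items has length 6. Negative index -2 maps to positive index 6 + (-2) = 4. items[4] = 36.

36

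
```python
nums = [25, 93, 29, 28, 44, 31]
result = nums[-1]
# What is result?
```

nums has length 6. Negative index -1 maps to positive index 6 + (-1) = 5. nums[5] = 31.

31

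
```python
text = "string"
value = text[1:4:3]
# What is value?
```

text has length 6. The slice text[1:4:3] selects indices [1] (1->'t'), giving 't'.

't'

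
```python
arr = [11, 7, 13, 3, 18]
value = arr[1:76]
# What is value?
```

arr has length 5. The slice arr[1:76] selects indices [1, 2, 3, 4] (1->7, 2->13, 3->3, 4->18), giving [7, 13, 3, 18].

[7, 13, 3, 18]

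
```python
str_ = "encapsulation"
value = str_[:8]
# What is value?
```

str_ has length 13. The slice str_[:8] selects indices [0, 1, 2, 3, 4, 5, 6, 7] (0->'e', 1->'n', 2->'c', 3->'a', 4->'p', 5->'s', 6->'u', 7->'l'), giving 'encapsul'.

'encapsul'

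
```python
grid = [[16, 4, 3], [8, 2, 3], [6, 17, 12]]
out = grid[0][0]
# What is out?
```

grid[0] = [16, 4, 3]. Taking column 0 of that row yields 16.

16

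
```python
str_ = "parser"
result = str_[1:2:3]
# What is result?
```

str_ has length 6. The slice str_[1:2:3] selects indices [1] (1->'a'), giving 'a'.

'a'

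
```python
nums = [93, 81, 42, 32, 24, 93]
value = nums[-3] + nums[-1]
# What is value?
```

nums has length 6. Negative index -3 maps to positive index 6 + (-3) = 3. nums[3] = 32.
nums has length 6. Negative index -1 maps to positive index 6 + (-1) = 5. nums[5] = 93.
Sum: 32 + 93 = 125.

125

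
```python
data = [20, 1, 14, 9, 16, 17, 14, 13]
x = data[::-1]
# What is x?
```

data has length 8. The slice data[::-1] selects indices [7, 6, 5, 4, 3, 2, 1, 0] (7->13, 6->14, 5->17, 4->16, 3->9, 2->14, 1->1, 0->20), giving [13, 14, 17, 16, 9, 14, 1, 20].

[13, 14, 17, 16, 9, 14, 1, 20]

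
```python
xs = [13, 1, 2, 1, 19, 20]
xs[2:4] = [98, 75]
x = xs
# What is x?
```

xs starts as [13, 1, 2, 1, 19, 20] (length 6). The slice xs[2:4] covers indices [2, 3] with values [2, 1]. Replacing that slice with [98, 75] (same length) produces [13, 1, 98, 75, 19, 20].

[13, 1, 98, 75, 19, 20]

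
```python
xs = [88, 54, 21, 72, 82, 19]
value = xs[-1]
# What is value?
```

xs has length 6. Negative index -1 maps to positive index 6 + (-1) = 5. xs[5] = 19.

19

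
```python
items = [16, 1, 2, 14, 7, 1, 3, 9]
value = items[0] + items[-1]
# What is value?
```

items has length 8. items[0] = 16.
items has length 8. Negative index -1 maps to positive index 8 + (-1) = 7. items[7] = 9.
Sum: 16 + 9 = 25.

25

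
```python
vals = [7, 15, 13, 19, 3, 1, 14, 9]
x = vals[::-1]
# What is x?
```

vals has length 8. The slice vals[::-1] selects indices [7, 6, 5, 4, 3, 2, 1, 0] (7->9, 6->14, 5->1, 4->3, 3->19, 2->13, 1->15, 0->7), giving [9, 14, 1, 3, 19, 13, 15, 7].

[9, 14, 1, 3, 19, 13, 15, 7]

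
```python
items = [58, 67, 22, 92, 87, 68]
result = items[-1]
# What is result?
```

items has length 6. Negative index -1 maps to positive index 6 + (-1) = 5. items[5] = 68.

68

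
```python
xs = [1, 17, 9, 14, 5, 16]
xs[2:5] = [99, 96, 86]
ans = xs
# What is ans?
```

xs starts as [1, 17, 9, 14, 5, 16] (length 6). The slice xs[2:5] covers indices [2, 3, 4] with values [9, 14, 5]. Replacing that slice with [99, 96, 86] (same length) produces [1, 17, 99, 96, 86, 16].

[1, 17, 99, 96, 86, 16]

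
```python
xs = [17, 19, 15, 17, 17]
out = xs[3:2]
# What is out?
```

xs has length 5. The slice xs[3:2] resolves to an empty index range, so the result is [].

[]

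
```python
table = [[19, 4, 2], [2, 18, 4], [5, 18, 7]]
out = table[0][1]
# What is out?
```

table[0] = [19, 4, 2]. Taking column 1 of that row yields 4.

4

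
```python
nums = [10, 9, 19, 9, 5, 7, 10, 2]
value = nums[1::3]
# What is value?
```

nums has length 8. The slice nums[1::3] selects indices [1, 4, 7] (1->9, 4->5, 7->2), giving [9, 5, 2].

[9, 5, 2]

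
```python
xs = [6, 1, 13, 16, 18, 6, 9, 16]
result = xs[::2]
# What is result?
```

xs has length 8. The slice xs[::2] selects indices [0, 2, 4, 6] (0->6, 2->13, 4->18, 6->9), giving [6, 13, 18, 9].

[6, 13, 18, 9]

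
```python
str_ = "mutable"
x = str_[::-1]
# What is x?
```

str_ has length 7. The slice str_[::-1] selects indices [6, 5, 4, 3, 2, 1, 0] (6->'e', 5->'l', 4->'b', 3->'a', 2->'t', 1->'u', 0->'m'), giving 'elbatum'.

'elbatum'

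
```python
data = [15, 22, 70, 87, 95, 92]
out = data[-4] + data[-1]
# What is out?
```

data has length 6. Negative index -4 maps to positive index 6 + (-4) = 2. data[2] = 70.
data has length 6. Negative index -1 maps to positive index 6 + (-1) = 5. data[5] = 92.
Sum: 70 + 92 = 162.

162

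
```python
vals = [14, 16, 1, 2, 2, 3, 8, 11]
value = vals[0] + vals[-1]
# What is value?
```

vals has length 8. vals[0] = 14.
vals has length 8. Negative index -1 maps to positive index 8 + (-1) = 7. vals[7] = 11.
Sum: 14 + 11 = 25.

25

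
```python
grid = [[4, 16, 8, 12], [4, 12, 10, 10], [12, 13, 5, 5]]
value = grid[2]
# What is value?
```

grid has 3 rows. Row 2 is [12, 13, 5, 5].

[12, 13, 5, 5]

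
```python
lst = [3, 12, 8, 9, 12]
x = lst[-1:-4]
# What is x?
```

lst has length 5. The slice lst[-1:-4] resolves to an empty index range, so the result is [].

[]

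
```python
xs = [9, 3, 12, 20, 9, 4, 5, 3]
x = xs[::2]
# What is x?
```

xs has length 8. The slice xs[::2] selects indices [0, 2, 4, 6] (0->9, 2->12, 4->9, 6->5), giving [9, 12, 9, 5].

[9, 12, 9, 5]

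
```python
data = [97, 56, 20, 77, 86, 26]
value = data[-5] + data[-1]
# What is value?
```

data has length 6. Negative index -5 maps to positive index 6 + (-5) = 1. data[1] = 56.
data has length 6. Negative index -1 maps to positive index 6 + (-1) = 5. data[5] = 26.
Sum: 56 + 26 = 82.

82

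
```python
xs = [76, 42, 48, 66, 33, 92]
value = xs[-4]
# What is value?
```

xs has length 6. Negative index -4 maps to positive index 6 + (-4) = 2. xs[2] = 48.

48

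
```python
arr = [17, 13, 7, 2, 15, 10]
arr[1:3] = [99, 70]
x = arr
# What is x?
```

arr starts as [17, 13, 7, 2, 15, 10] (length 6). The slice arr[1:3] covers indices [1, 2] with values [13, 7]. Replacing that slice with [99, 70] (same length) produces [17, 99, 70, 2, 15, 10].

[17, 99, 70, 2, 15, 10]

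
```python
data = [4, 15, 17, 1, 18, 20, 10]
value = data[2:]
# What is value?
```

data has length 7. The slice data[2:] selects indices [2, 3, 4, 5, 6] (2->17, 3->1, 4->18, 5->20, 6->10), giving [17, 1, 18, 20, 10].

[17, 1, 18, 20, 10]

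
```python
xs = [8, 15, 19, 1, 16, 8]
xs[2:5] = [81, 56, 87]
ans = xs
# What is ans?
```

xs starts as [8, 15, 19, 1, 16, 8] (length 6). The slice xs[2:5] covers indices [2, 3, 4] with values [19, 1, 16]. Replacing that slice with [81, 56, 87] (same length) produces [8, 15, 81, 56, 87, 8].

[8, 15, 81, 56, 87, 8]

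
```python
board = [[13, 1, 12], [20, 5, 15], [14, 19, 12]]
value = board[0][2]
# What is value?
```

board[0] = [13, 1, 12]. Taking column 2 of that row yields 12.

12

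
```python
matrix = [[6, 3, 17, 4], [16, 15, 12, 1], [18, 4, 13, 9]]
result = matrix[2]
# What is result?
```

matrix has 3 rows. Row 2 is [18, 4, 13, 9].

[18, 4, 13, 9]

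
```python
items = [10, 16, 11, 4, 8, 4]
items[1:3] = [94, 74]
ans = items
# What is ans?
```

items starts as [10, 16, 11, 4, 8, 4] (length 6). The slice items[1:3] covers indices [1, 2] with values [16, 11]. Replacing that slice with [94, 74] (same length) produces [10, 94, 74, 4, 8, 4].

[10, 94, 74, 4, 8, 4]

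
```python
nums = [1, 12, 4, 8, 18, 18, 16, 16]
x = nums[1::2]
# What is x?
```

nums has length 8. The slice nums[1::2] selects indices [1, 3, 5, 7] (1->12, 3->8, 5->18, 7->16), giving [12, 8, 18, 16].

[12, 8, 18, 16]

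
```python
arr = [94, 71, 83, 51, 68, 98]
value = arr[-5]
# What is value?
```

arr has length 6. Negative index -5 maps to positive index 6 + (-5) = 1. arr[1] = 71.

71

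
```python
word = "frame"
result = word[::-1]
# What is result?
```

word has length 5. The slice word[::-1] selects indices [4, 3, 2, 1, 0] (4->'e', 3->'m', 2->'a', 1->'r', 0->'f'), giving 'emarf'.

'emarf'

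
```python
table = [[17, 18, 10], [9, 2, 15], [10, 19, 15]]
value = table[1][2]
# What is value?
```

table[1] = [9, 2, 15]. Taking column 2 of that row yields 15.

15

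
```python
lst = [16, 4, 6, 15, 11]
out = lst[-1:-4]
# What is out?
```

lst has length 5. The slice lst[-1:-4] resolves to an empty index range, so the result is [].

[]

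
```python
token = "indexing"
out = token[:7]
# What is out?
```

token has length 8. The slice token[:7] selects indices [0, 1, 2, 3, 4, 5, 6] (0->'i', 1->'n', 2->'d', 3->'e', 4->'x', 5->'i', 6->'n'), giving 'indexin'.

'indexin'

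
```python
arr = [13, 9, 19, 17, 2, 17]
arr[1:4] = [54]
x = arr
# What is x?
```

arr starts as [13, 9, 19, 17, 2, 17] (length 6). The slice arr[1:4] covers indices [1, 2, 3] with values [9, 19, 17]. Replacing that slice with [54] (different length) produces [13, 54, 2, 17].

[13, 54, 2, 17]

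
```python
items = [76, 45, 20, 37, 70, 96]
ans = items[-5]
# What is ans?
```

items has length 6. Negative index -5 maps to positive index 6 + (-5) = 1. items[1] = 45.

45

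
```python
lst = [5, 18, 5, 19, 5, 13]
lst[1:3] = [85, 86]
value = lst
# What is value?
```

lst starts as [5, 18, 5, 19, 5, 13] (length 6). The slice lst[1:3] covers indices [1, 2] with values [18, 5]. Replacing that slice with [85, 86] (same length) produces [5, 85, 86, 19, 5, 13].

[5, 85, 86, 19, 5, 13]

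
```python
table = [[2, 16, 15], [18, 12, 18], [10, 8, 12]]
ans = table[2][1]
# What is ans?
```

table[2] = [10, 8, 12]. Taking column 1 of that row yields 8.

8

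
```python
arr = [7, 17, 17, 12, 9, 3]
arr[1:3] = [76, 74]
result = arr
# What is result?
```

arr starts as [7, 17, 17, 12, 9, 3] (length 6). The slice arr[1:3] covers indices [1, 2] with values [17, 17]. Replacing that slice with [76, 74] (same length) produces [7, 76, 74, 12, 9, 3].

[7, 76, 74, 12, 9, 3]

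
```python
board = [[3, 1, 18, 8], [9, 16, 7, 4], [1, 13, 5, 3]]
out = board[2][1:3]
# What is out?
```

board[2] = [1, 13, 5, 3]. board[2] has length 4. The slice board[2][1:3] selects indices [1, 2] (1->13, 2->5), giving [13, 5].

[13, 5]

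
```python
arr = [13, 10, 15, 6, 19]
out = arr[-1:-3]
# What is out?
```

arr has length 5. The slice arr[-1:-3] resolves to an empty index range, so the result is [].

[]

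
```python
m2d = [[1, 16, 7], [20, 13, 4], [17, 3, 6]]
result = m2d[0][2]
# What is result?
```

m2d[0] = [1, 16, 7]. Taking column 2 of that row yields 7.

7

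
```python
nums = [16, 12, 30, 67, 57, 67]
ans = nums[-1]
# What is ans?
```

nums has length 6. Negative index -1 maps to positive index 6 + (-1) = 5. nums[5] = 67.

67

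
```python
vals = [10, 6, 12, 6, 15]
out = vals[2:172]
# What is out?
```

vals has length 5. The slice vals[2:172] selects indices [2, 3, 4] (2->12, 3->6, 4->15), giving [12, 6, 15].

[12, 6, 15]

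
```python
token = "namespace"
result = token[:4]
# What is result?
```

token has length 9. The slice token[:4] selects indices [0, 1, 2, 3] (0->'n', 1->'a', 2->'m', 3->'e'), giving 'name'.

'name'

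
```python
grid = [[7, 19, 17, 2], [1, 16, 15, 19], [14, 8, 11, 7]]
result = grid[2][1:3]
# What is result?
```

grid[2] = [14, 8, 11, 7]. grid[2] has length 4. The slice grid[2][1:3] selects indices [1, 2] (1->8, 2->11), giving [8, 11].

[8, 11]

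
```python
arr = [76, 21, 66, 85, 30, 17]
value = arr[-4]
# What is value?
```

arr has length 6. Negative index -4 maps to positive index 6 + (-4) = 2. arr[2] = 66.

66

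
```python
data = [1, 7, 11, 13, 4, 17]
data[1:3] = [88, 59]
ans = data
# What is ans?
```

data starts as [1, 7, 11, 13, 4, 17] (length 6). The slice data[1:3] covers indices [1, 2] with values [7, 11]. Replacing that slice with [88, 59] (same length) produces [1, 88, 59, 13, 4, 17].

[1, 88, 59, 13, 4, 17]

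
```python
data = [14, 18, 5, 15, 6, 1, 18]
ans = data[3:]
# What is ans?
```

data has length 7. The slice data[3:] selects indices [3, 4, 5, 6] (3->15, 4->6, 5->1, 6->18), giving [15, 6, 1, 18].

[15, 6, 1, 18]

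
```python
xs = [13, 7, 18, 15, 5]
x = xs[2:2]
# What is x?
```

xs has length 5. The slice xs[2:2] resolves to an empty index range, so the result is [].

[]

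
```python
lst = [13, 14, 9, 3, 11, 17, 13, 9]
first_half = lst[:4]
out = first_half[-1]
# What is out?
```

lst has length 8. The slice lst[:4] selects indices [0, 1, 2, 3] (0->13, 1->14, 2->9, 3->3), giving [13, 14, 9, 3]. So first_half = [13, 14, 9, 3]. Then first_half[-1] = 3.

3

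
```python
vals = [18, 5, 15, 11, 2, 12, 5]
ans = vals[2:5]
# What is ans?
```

vals has length 7. The slice vals[2:5] selects indices [2, 3, 4] (2->15, 3->11, 4->2), giving [15, 11, 2].

[15, 11, 2]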